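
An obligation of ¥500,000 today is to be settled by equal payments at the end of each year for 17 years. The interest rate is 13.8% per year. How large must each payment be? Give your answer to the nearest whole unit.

¥77,621

Level ordinary annuity; solve PV = PMT × [(1 − (1+r)^−n)/r] for PMT.
Periodic rate r = 0.138 per year.
With n = 17: PMT = 500,000 / ([(1 − (1+r)^−n)/r]) = ¥77,621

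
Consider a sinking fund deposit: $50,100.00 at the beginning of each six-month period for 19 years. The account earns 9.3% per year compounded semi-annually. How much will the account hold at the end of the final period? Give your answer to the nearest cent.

$5,214,314.31

This is an annuity due: 38 deposits of $50,100.00 at the beginning of each six-month period.
Periodic rate r = 0.093/2 per half-year; n is counted in half-years.
FV = PMT × [((1+r)^n − 1)/r] × (1+r) = 50,100 × [(1+r)^38 − 1] / r × (1+r) = $5,214,314.31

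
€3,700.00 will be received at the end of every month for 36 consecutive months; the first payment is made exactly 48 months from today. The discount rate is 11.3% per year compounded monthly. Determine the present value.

Ordinary annuity of 36 payments, first payment at period 48.
Periodic rate r = 0.113/12 per month; n is counted in months.
The ordinary-annuity PV formula values the stream one period before the first payment (period 47); discount that back 47 periods:
PV₀ = 3,700 × [1 − (1+r)^−36] / r × (1+r)^−47 = €72,434.42

€72,434.42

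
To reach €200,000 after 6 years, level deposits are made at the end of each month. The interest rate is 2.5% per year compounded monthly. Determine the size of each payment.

€2,577.54

Level ordinary annuity; solve FV = PMT × [((1+r)^n − 1)/r] for PMT.
Periodic rate r = 0.025/12 per month; n is counted in months.
With n = 72: PMT = 200,000 / ([((1+r)^n − 1)/r]) = €2,577.54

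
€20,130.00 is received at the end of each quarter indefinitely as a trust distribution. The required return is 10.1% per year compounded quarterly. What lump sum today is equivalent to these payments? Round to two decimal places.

Periodic rate r = 0.101/4 per quarter.
Level perpetuity: PV = PMT / r = 20,130 / (0.101/4) = €797,227.72.

€797,227.72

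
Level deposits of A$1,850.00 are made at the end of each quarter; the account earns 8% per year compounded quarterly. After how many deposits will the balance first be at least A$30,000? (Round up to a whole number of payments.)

Periodic rate r = 0.08/4 per quarter; n is counted in quarters.
Ordinary annuity FV: 30,000 = 1,850 × [((1+r)^n − 1)/r].
(1+r)^n = 1 + 30,000 × r / 1,850, so n = ln(1 + 30,000·r/1,850) / ln(1+r) = 14.19.
Round up to a whole number of payments: n = 15.

15 payments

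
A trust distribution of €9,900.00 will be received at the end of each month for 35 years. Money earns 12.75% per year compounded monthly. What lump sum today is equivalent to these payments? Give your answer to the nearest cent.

€920,762.23

This is an ordinary annuity: 420 payments of €9,900.00 at the end of each month.
Periodic rate r = 0.1275/12 per month; n is counted in months.
PV = PMT × [(1 − (1+r)^−n)/r] = 9,900 × [1 − (1+r)^−420] / r = €920,762.23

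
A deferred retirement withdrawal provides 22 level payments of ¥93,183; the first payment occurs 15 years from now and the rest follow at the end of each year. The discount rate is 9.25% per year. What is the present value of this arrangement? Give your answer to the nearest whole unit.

¥250,252

Ordinary annuity of 22 payments, first payment at period 15.
Periodic rate r = 0.0925 per year.
The ordinary-annuity PV formula values the stream one period before the first payment (period 14); discount that back 14 periods:
PV₀ = 93,183 × [1 − (1+r)^−22] / r × (1+r)^−14 = ¥250,252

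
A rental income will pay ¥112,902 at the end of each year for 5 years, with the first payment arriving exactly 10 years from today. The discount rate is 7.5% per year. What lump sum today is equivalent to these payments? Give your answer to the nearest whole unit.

Ordinary annuity of 5 payments, first payment at period 10.
Periodic rate r = 0.075 per year.
The ordinary-annuity PV formula values the stream one period before the first payment (period 9); discount that back 9 periods:
PV₀ = 112,902 × [1 − (1+r)^−5] / r × (1+r)^−9 = ¥238,253

¥238,253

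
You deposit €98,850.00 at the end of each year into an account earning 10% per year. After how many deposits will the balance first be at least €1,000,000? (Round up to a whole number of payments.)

8 payments

Periodic rate r = 0.1 per year.
Ordinary annuity FV: 1,000,000 = 98,850 × [((1+r)^n − 1)/r].
(1+r)^n = 1 + 1,000,000 × r / 98,850, so n = ln(1 + 1,000,000·r/98,850) / ln(1+r) = 7.33.
Round up to a whole number of payments: n = 8.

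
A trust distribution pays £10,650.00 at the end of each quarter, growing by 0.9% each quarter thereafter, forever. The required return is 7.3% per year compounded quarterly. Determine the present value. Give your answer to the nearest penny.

Periodic rate r = 0.073/4 per quarter.
Growing perpetuity (Gordon): PV = PMT₁ / (r − g) = 10,650 / (r − 0.009) = £1,151,351.35.

£1,151,351.35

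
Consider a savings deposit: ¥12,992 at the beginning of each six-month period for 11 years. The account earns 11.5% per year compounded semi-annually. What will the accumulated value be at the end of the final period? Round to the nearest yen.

¥578,502

This is an annuity due: 22 deposits of ¥12,992 at the beginning of each six-month period.
Periodic rate r = 0.115/2 per half-year; n is counted in half-years.
FV = PMT × [((1+r)^n − 1)/r] × (1+r) = 12,992 × [(1+r)^22 − 1] / r × (1+r) = ¥578,502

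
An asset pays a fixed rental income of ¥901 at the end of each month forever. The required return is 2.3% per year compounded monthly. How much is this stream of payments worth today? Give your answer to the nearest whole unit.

¥470,087

Periodic rate r = 0.023/12 per month.
Level perpetuity: PV = PMT / r = 901 / (0.023/12) = ¥470,087.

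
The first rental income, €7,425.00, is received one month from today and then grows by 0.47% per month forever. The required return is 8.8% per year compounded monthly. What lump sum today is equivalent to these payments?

Periodic rate r = 0.088/12 per month.
Growing perpetuity (Gordon): PV = PMT₁ / (r − g) = 7,425 / (r − 0.0047) = €2,819,620.25.

€2,819,620.25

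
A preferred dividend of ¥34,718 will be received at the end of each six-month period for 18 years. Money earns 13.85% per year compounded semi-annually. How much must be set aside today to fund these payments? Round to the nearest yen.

¥456,336

This is an ordinary annuity: 36 payments of ¥34,718 at the end of each six-month period.
Periodic rate r = 0.1385/2 per half-year; n is counted in half-years.
PV = PMT × [(1 − (1+r)^−n)/r] = 34,718 × [1 − (1+r)^−36] / r = ¥456,336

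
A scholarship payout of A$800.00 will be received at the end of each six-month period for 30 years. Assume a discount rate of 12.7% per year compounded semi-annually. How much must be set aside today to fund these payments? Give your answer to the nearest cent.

A$12,285.05

This is an ordinary annuity: 60 payments of A$800.00 at the end of each six-month period.
Periodic rate r = 0.127/2 per half-year; n is counted in half-years.
PV = PMT × [(1 − (1+r)^−n)/r] = 800 × [1 − (1+r)^−60] / r = A$12,285.05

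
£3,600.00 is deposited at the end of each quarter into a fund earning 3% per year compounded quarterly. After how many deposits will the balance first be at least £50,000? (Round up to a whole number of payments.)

14 payments

Periodic rate r = 0.03/4 per quarter; n is counted in quarters.
Ordinary annuity FV: 50,000 = 3,600 × [((1+r)^n − 1)/r].
(1+r)^n = 1 + 50,000 × r / 3,600, so n = ln(1 + 50,000·r/3,600) / ln(1+r) = 13.26.
Round up to a whole number of payments: n = 14.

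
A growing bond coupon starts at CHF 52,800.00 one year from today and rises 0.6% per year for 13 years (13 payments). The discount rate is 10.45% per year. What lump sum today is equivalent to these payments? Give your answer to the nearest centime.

Periodic rate r = 0.1045 per year.
Growing ordinary annuity: PV = PMT₁ × [1 − ((1+g)/(1+r))^n] / (r − g) = 52,800 × [1 − ((1+0.006)/(1+r))^13] / (r − 0.006) = CHF 376,886.78.

CHF 376,886.78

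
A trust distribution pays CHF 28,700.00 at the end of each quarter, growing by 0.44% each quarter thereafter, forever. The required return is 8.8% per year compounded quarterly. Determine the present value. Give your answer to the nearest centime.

Periodic rate r = 0.088/4 per quarter.
Growing perpetuity (Gordon): PV = PMT₁ / (r − g) = 28,700 / (r − 0.0044) = CHF 1,630,681.82.

CHF 1,630,681.82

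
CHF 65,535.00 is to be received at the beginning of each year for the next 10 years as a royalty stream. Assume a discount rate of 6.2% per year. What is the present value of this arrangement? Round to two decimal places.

CHF 507,429.55

This is an annuity due: 10 payments of CHF 65,535.00 at the beginning of each year.
Periodic rate r = 0.062 per year.
PV = PMT × [(1 − (1+r)^−n)/r] × (1+r) = 65,535 × [1 − (1+r)^−10] / r × (1+r) = CHF 507,429.55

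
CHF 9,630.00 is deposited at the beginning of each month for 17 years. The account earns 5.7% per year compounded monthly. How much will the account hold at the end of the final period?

This is an annuity due: 204 deposits of CHF 9,630.00 at the beginning of each month.
Periodic rate r = 0.057/12 per month; n is counted in months.
FV = PMT × [((1+r)^n − 1)/r] × (1+r) = 9,630 × [(1+r)^204 − 1] / r × (1+r) = CHF 3,318,818.52

CHF 3,318,818.52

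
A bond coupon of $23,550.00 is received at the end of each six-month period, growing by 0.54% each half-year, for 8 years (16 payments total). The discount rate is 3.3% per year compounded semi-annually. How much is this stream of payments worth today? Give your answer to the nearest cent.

Periodic rate r = 0.033/2 per half-year; n is counted in half-years.
Growing ordinary annuity: PV = PMT₁ × [1 − ((1+g)/(1+r))^n] / (r − g) = 23,550 × [1 − ((1+0.0054)/(1+r))^16] / (r − 0.0054) = $341,818.77.

$341,818.77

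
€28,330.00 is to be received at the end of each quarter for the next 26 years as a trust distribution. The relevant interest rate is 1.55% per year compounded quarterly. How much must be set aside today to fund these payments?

This is an ordinary annuity: 104 payments of €28,330.00 at the end of each quarter.
Periodic rate r = 0.0155/4 per quarter; n is counted in quarters.
PV = PMT × [(1 − (1+r)^−n)/r] = 28,330 × [1 − (1+r)^−104] / r = €2,421,152.83

€2,421,152.83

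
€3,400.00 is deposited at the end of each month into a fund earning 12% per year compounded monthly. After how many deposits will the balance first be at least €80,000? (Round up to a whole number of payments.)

22 payments

Periodic rate r = 0.12/12 per month; n is counted in months.
Ordinary annuity FV: 80,000 = 3,400 × [((1+r)^n − 1)/r].
(1+r)^n = 1 + 80,000 × r / 3,400, so n = ln(1 + 80,000·r/3,400) / ln(1+r) = 21.24.
Round up to a whole number of payments: n = 22.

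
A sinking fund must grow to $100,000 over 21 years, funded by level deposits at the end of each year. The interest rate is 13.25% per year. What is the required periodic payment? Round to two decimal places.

Level ordinary annuity; solve FV = PMT × [((1+r)^n − 1)/r] for PMT.
Periodic rate r = 0.1325 per year.
With n = 21: PMT = 100,000 / ([((1+r)^n − 1)/r]) = $1,048.29

$1,048.29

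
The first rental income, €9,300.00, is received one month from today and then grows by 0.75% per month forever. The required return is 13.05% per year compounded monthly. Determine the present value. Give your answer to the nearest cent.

Periodic rate r = 0.1305/12 per month.
Growing perpetuity (Gordon): PV = PMT₁ / (r − g) = 9,300 / (r − 0.0075) = €2,755,555.56.

€2,755,555.56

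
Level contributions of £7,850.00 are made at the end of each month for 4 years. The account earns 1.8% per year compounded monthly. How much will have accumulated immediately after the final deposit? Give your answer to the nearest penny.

This is an ordinary annuity: 48 deposits of £7,850.00 at the end of each month.
Periodic rate r = 0.018/12 per month; n is counted in months.
FV = PMT × [((1+r)^n − 1)/r] = 7,850 × [(1+r)^48 − 1] / r = £390,392.91

£390,392.91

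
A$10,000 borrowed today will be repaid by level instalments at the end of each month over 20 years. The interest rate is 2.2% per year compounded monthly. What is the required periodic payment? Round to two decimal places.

Level ordinary annuity; solve PV = PMT × [(1 − (1+r)^−n)/r] for PMT.
Periodic rate r = 0.022/12 per month; n is counted in months.
With n = 240: PMT = 10,000 / ([(1 − (1+r)^−n)/r]) = A$51.54

A$51.54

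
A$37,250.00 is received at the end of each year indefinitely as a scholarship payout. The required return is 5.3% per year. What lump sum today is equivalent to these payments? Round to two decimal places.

Periodic rate r = 0.053 per year.
Level perpetuity: PV = PMT / r = 37,250 / (0.053) = A$702,830.19.

A$702,830.19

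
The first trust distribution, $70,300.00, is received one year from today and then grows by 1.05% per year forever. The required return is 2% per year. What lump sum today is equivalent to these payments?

$7,400,000.00

Periodic rate r = 0.02 per year.
Growing perpetuity (Gordon): PV = PMT₁ / (r − g) = 70,300 / (r − 0.0105) = $7,400,000.00.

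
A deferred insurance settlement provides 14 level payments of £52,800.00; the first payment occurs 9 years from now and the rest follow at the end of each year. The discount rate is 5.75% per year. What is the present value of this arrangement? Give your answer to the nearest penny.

£318,705.40

Ordinary annuity of 14 payments, first payment at period 9.
Periodic rate r = 0.0575 per year.
The ordinary-annuity PV formula values the stream one period before the first payment (period 8); discount that back 8 periods:
PV₀ = 52,800 × [1 − (1+r)^−14] / r × (1+r)^−8 = £318,705.40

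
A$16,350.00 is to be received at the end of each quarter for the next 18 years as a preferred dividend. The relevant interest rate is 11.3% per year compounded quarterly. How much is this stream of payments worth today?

This is an ordinary annuity: 72 payments of A$16,350.00 at the end of each quarter.
Periodic rate r = 0.113/4 per quarter; n is counted in quarters.
PV = PMT × [(1 − (1+r)^−n)/r] = 16,350 × [1 − (1+r)^−72] / r = A$500,887.22

A$500,887.22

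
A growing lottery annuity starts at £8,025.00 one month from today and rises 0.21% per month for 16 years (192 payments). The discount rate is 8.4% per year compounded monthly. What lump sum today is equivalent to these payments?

£995,785.38

Periodic rate r = 0.084/12 per month; n is counted in months.
Growing ordinary annuity: PV = PMT₁ × [1 − ((1+g)/(1+r))^n] / (r − g) = 8,025 × [1 − ((1+0.0021)/(1+r))^192] / (r − 0.0021) = £995,785.38.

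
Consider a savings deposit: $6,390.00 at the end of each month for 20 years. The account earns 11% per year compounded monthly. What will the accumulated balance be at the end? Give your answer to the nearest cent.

This is an ordinary annuity: 240 deposits of $6,390.00 at the end of each month.
Periodic rate r = 0.11/12 per month; n is counted in months.
FV = PMT × [((1+r)^n − 1)/r] = 6,390 × [(1+r)^240 − 1] / r = $5,531,427.06

$5,531,427.06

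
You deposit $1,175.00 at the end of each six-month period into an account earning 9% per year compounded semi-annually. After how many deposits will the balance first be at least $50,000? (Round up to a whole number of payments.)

25 payments

Periodic rate r = 0.09/2 per half-year; n is counted in half-years.
Ordinary annuity FV: 50,000 = 1,175 × [((1+r)^n − 1)/r].
(1+r)^n = 1 + 50,000 × r / 1,175, so n = ln(1 + 50,000·r/1,175) / ln(1+r) = 24.31.
Round up to a whole number of payments: n = 25.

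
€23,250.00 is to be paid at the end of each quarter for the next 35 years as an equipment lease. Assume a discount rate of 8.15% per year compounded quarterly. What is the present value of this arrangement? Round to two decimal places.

This is an ordinary annuity: 140 payments of €23,250.00 at the end of each quarter.
Periodic rate r = 0.0815/4 per quarter; n is counted in quarters.
PV = PMT × [(1 − (1+r)^−n)/r] = 23,250 × [1 − (1+r)^−140] / r = €1,073,347.63

€1,073,347.63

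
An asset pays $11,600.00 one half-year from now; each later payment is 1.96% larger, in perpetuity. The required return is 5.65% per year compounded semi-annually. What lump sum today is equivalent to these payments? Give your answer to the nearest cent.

Periodic rate r = 0.0565/2 per half-year.
Growing perpetuity (Gordon): PV = PMT₁ / (r − g) = 11,600 / (r − 0.0196) = $1,341,040.46.

$1,341,040.46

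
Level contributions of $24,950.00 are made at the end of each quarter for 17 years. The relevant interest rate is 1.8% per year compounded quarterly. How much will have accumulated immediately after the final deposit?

$1,979,646.39

This is an ordinary annuity: 68 deposits of $24,950.00 at the end of each quarter.
Periodic rate r = 0.018/4 per quarter; n is counted in quarters.
FV = PMT × [((1+r)^n − 1)/r] = 24,950 × [(1+r)^68 − 1] / r = $1,979,646.39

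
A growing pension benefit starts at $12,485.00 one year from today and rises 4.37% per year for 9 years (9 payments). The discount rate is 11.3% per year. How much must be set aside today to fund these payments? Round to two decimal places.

Periodic rate r = 0.113 per year.
Growing ordinary annuity: PV = PMT₁ × [1 − ((1+g)/(1+r))^n] / (r − g) = 12,485 × [1 − ((1+0.0437)/(1+r))^9] / (r − 0.0437) = $79,145.10.

$79,145.10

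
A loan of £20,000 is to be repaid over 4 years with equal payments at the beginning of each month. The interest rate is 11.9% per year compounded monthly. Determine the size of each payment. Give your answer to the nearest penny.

£520.53

Level annuity due; solve PV = PMT × [(1 − (1+r)^−n)/r] × (1+r) for PMT.
Periodic rate r = 0.119/12 per month; n is counted in months.
With n = 48: PMT = 20,000 / ([(1 − (1+r)^−n)/r] × (1+r)) = £520.53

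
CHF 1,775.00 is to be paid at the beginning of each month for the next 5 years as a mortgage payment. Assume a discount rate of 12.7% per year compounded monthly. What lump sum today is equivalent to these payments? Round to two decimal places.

This is an annuity due: 60 payments of CHF 1,775.00 at the beginning of each month.
Periodic rate r = 0.127/12 per month; n is counted in months.
PV = PMT × [(1 − (1+r)^−n)/r] × (1+r) = 1,775 × [1 − (1+r)^−60] / r × (1+r) = CHF 79,371.76

CHF 79,371.76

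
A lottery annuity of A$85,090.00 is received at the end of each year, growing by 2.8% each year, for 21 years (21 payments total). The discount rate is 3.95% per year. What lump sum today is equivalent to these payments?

A$1,541,503.29

Periodic rate r = 0.0395 per year.
Growing ordinary annuity: PV = PMT₁ × [1 − ((1+g)/(1+r))^n] / (r − g) = 85,090 × [1 − ((1+0.028)/(1+r))^21] / (r − 0.028) = A$1,541,503.29.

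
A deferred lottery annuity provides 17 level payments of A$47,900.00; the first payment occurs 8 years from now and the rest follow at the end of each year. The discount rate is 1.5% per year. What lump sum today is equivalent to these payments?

Ordinary annuity of 17 payments, first payment at period 8.
Periodic rate r = 0.015 per year.
The ordinary-annuity PV formula values the stream one period before the first payment (period 7); discount that back 7 periods:
PV₀ = 47,900 × [1 − (1+r)^−17] / r × (1+r)^−7 = A$643,401.97

A$643,401.97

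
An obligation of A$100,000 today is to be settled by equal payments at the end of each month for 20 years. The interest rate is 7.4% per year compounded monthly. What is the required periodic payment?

A$799.49

Level ordinary annuity; solve PV = PMT × [(1 − (1+r)^−n)/r] for PMT.
Periodic rate r = 0.074/12 per month; n is counted in months.
With n = 240: PMT = 100,000 / ([(1 − (1+r)^−n)/r]) = A$799.49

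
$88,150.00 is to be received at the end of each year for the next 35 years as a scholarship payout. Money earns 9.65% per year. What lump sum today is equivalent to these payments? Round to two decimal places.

This is an ordinary annuity: 35 payments of $88,150.00 at the end of each year.
Periodic rate r = 0.0965 per year.
PV = PMT × [(1 − (1+r)^−n)/r] = 88,150 × [1 − (1+r)^−35] / r = $877,130.85

$877,130.85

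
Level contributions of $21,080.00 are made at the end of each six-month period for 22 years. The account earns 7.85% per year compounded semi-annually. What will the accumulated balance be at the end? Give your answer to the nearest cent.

This is an ordinary annuity: 44 deposits of $21,080.00 at the end of each six-month period.
Periodic rate r = 0.0785/2 per half-year; n is counted in half-years.
FV = PMT × [((1+r)^n − 1)/r] = 21,080 × [(1+r)^44 − 1] / r = $2,385,146.55

$2,385,146.55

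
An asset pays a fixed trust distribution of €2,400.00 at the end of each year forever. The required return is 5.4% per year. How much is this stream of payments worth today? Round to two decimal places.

Periodic rate r = 0.054 per year.
Level perpetuity: PV = PMT / r = 2,400 / (0.054) = €44,444.44.

€44,444.44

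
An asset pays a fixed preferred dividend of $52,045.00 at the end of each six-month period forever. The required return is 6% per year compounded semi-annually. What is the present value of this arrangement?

Periodic rate r = 0.06/2 per half-year.
Level perpetuity: PV = PMT / r = 52,045 / (0.06/2) = $1,734,833.33.

$1,734,833.33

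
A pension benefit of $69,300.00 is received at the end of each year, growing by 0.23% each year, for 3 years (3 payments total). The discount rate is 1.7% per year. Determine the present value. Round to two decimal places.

Periodic rate r = 0.017 per year.
Growing ordinary annuity: PV = PMT₁ × [1 − ((1+g)/(1+r))^n] / (r − g) = 69,300 × [1 − ((1+0.0023)/(1+r))^3] / (r − 0.0023) = $201,484.20.

$201,484.20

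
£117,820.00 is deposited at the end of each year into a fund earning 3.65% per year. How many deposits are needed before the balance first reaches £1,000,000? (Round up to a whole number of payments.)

8 payments

Periodic rate r = 0.0365 per year.
Ordinary annuity FV: 1,000,000 = 117,820 × [((1+r)^n − 1)/r].
(1+r)^n = 1 + 1,000,000 × r / 117,820, so n = ln(1 + 1,000,000·r/117,820) / ln(1+r) = 7.53.
Round up to a whole number of payments: n = 8.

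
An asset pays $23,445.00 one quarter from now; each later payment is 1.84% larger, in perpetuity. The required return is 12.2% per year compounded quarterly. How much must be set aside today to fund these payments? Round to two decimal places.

$1,937,603.31

Periodic rate r = 0.122/4 per quarter.
Growing perpetuity (Gordon): PV = PMT₁ / (r − g) = 23,445 / (r − 0.0184) = $1,937,603.31.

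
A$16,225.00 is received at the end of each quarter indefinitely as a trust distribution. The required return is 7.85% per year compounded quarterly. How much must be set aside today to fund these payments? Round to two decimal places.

Periodic rate r = 0.0785/4 per quarter.
Level perpetuity: PV = PMT / r = 16,225 / (0.0785/4) = A$826,751.59.

A$826,751.59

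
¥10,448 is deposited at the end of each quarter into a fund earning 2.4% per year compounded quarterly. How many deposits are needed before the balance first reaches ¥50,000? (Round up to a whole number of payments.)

5 payments

Periodic rate r = 0.024/4 per quarter; n is counted in quarters.
Ordinary annuity FV: 50,000 = 10,448 × [((1+r)^n − 1)/r].
(1+r)^n = 1 + 50,000 × r / 10,448, so n = ln(1 + 50,000·r/10,448) / ln(1+r) = 4.73.
Round up to a whole number of payments: n = 5.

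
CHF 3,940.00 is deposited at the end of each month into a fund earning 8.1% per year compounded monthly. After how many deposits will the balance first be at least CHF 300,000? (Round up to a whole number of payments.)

62 payments

Periodic rate r = 0.081/12 per month; n is counted in months.
Ordinary annuity FV: 300,000 = 3,940 × [((1+r)^n − 1)/r].
(1+r)^n = 1 + 300,000 × r / 3,940, so n = ln(1 + 300,000·r/3,940) / ln(1+r) = 61.65.
Round up to a whole number of payments: n = 62.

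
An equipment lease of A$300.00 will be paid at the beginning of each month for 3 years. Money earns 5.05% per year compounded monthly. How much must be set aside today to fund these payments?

A$10,044.31

This is an annuity due: 36 payments of A$300.00 at the beginning of each month.
Periodic rate r = 0.0505/12 per month; n is counted in months.
PV = PMT × [(1 − (1+r)^−n)/r] × (1+r) = 300 × [1 − (1+r)^−36] / r × (1+r) = A$10,044.31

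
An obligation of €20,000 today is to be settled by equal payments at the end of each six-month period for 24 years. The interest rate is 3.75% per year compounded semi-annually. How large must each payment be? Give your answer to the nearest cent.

€635.56

Level ordinary annuity; solve PV = PMT × [(1 − (1+r)^−n)/r] for PMT.
Periodic rate r = 0.0375/2 per half-year; n is counted in half-years.
With n = 48: PMT = 20,000 / ([(1 − (1+r)^−n)/r]) = €635.56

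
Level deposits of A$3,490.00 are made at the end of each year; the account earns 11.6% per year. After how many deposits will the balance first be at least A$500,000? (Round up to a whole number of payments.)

Periodic rate r = 0.116 per year.
Ordinary annuity FV: 500,000 = 3,490 × [((1+r)^n − 1)/r].
(1+r)^n = 1 + 500,000 × r / 3,490, so n = ln(1 + 500,000·r/3,490) / ln(1+r) = 26.14.
Round up to a whole number of payments: n = 27.

27 payments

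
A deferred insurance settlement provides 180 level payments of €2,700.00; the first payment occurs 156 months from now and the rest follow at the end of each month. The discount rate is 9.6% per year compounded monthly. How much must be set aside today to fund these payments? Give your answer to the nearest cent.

€74,762.09

Ordinary annuity of 180 payments, first payment at period 156.
Periodic rate r = 0.096/12 per month; n is counted in months.
The ordinary-annuity PV formula values the stream one period before the first payment (period 155); discount that back 155 periods:
PV₀ = 2,700 × [1 − (1+r)^−180] / r × (1+r)^−155 = €74,762.09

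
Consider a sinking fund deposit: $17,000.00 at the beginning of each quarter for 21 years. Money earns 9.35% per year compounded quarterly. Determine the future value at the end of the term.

$4,439,615.04

This is an annuity due: 84 deposits of $17,000.00 at the beginning of each quarter.
Periodic rate r = 0.0935/4 per quarter; n is counted in quarters.
FV = PMT × [((1+r)^n − 1)/r] × (1+r) = 17,000 × [(1+r)^84 − 1] / r × (1+r) = $4,439,615.04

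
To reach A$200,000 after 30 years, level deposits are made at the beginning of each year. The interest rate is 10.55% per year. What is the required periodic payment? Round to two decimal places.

A$990.69

Level annuity due; solve FV = PMT × [((1+r)^n − 1)/r] × (1+r) for PMT.
Periodic rate r = 0.1055 per year.
With n = 30: PMT = 200,000 / ([((1+r)^n − 1)/r] × (1+r)) = A$990.69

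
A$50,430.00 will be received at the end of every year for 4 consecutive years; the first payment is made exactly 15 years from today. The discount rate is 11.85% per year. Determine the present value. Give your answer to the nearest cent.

A$32,037.11

Ordinary annuity of 4 payments, first payment at period 15.
Periodic rate r = 0.1185 per year.
The ordinary-annuity PV formula values the stream one period before the first payment (period 14); discount that back 14 periods:
PV₀ = 50,430 × [1 − (1+r)^−4] / r × (1+r)^−14 = A$32,037.11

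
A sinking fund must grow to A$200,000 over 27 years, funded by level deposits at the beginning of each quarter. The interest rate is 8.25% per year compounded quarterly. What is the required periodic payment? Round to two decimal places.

A$500.90

Level annuity due; solve FV = PMT × [((1+r)^n − 1)/r] × (1+r) for PMT.
Periodic rate r = 0.0825/4 per quarter; n is counted in quarters.
With n = 108: PMT = 200,000 / ([((1+r)^n − 1)/r] × (1+r)) = A$500.90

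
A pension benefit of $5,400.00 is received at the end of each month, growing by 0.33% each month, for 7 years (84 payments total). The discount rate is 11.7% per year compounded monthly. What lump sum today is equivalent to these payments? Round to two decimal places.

Periodic rate r = 0.117/12 per month; n is counted in months.
Growing ordinary annuity: PV = PMT₁ × [1 − ((1+g)/(1+r))^n] / (r − g) = 5,400 × [1 − ((1+0.0033)/(1+r))^84] / (r − 0.0033) = $348,491.82.

$348,491.82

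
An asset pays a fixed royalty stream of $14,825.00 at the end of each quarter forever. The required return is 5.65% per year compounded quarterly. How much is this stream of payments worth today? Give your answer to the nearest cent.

Periodic rate r = 0.0565/4 per quarter.
Level perpetuity: PV = PMT / r = 14,825 / (0.0565/4) = $1,049,557.52.

$1,049,557.52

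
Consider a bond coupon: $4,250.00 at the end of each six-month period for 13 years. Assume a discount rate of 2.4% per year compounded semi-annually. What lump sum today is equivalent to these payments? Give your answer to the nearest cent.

This is an ordinary annuity: 26 payments of $4,250.00 at the end of each six-month period.
Periodic rate r = 0.024/2 per half-year; n is counted in half-years.
PV = PMT × [(1 − (1+r)^−n)/r] = 4,250 × [1 − (1+r)^−26] / r = $94,441.31

$94,441.31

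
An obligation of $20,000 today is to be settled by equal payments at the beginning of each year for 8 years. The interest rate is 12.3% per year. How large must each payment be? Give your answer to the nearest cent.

$3,622.75

Level annuity due; solve PV = PMT × [(1 − (1+r)^−n)/r] × (1+r) for PMT.
Periodic rate r = 0.123 per year.
With n = 8: PMT = 20,000 / ([(1 − (1+r)^−n)/r] × (1+r)) = $3,622.75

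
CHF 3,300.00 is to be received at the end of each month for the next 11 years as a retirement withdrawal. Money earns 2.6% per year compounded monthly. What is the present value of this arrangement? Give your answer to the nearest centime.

This is an ordinary annuity: 132 payments of CHF 3,300.00 at the end of each month.
Periodic rate r = 0.026/12 per month; n is counted in months.
PV = PMT × [(1 − (1+r)^−n)/r] = 3,300 × [1 − (1+r)^−132] / r = CHF 378,492.11

CHF 378,492.11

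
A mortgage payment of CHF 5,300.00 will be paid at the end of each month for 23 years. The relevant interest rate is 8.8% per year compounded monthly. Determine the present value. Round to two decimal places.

CHF 626,528.44

This is an ordinary annuity: 276 payments of CHF 5,300.00 at the end of each month.
Periodic rate r = 0.088/12 per month; n is counted in months.
PV = PMT × [(1 − (1+r)^−n)/r] = 5,300 × [1 − (1+r)^−276] / r = CHF 626,528.44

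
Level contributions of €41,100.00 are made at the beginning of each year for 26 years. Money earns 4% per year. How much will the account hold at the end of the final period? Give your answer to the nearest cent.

€1,894,061.21

This is an annuity due: 26 deposits of €41,100.00 at the beginning of each year.
Periodic rate r = 0.04 per year.
FV = PMT × [((1+r)^n − 1)/r] × (1+r) = 41,100 × [(1+r)^26 − 1] / r × (1+r) = €1,894,061.21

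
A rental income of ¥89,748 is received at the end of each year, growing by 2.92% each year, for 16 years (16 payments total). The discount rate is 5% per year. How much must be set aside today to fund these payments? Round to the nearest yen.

¥1,182,033

Periodic rate r = 0.05 per year.
Growing ordinary annuity: PV = PMT₁ × [1 − ((1+g)/(1+r))^n] / (r − g) = 89,748 × [1 − ((1+0.0292)/(1+r))^16] / (r − 0.0292) = ¥1,182,033.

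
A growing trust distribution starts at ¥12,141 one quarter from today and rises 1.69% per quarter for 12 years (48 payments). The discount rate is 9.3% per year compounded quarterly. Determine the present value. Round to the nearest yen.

Periodic rate r = 0.093/4 per quarter; n is counted in quarters.
Growing ordinary annuity: PV = PMT₁ × [1 − ((1+g)/(1+r))^n] / (r − g) = 12,141 × [1 − ((1+0.0169)/(1+r))^48] / (r − 0.0169) = ¥493,850.

¥493,850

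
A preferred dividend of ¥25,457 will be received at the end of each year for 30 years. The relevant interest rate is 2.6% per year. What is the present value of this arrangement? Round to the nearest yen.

¥525,787

This is an ordinary annuity: 30 payments of ¥25,457 at the end of each year.
Periodic rate r = 0.026 per year.
PV = PMT × [(1 − (1+r)^−n)/r] = 25,457 × [1 − (1+r)^−30] / r = ¥525,787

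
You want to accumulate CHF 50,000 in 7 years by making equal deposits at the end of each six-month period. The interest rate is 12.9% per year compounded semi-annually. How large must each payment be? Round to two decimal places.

Level ordinary annuity; solve FV = PMT × [((1+r)^n − 1)/r] for PMT.
Periodic rate r = 0.129/2 per half-year; n is counted in half-years.
With n = 14: PMT = 50,000 / ([((1+r)^n − 1)/r]) = CHF 2,305.14

CHF 2,305.14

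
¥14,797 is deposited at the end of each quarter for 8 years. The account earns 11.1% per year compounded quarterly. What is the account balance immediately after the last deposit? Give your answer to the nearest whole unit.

This is an ordinary annuity: 32 deposits of ¥14,797 at the end of each quarter.
Periodic rate r = 0.111/4 per quarter; n is counted in quarters.
FV = PMT × [((1+r)^n − 1)/r] = 14,797 × [(1+r)^32 − 1] / r = ¥747,070

¥747,070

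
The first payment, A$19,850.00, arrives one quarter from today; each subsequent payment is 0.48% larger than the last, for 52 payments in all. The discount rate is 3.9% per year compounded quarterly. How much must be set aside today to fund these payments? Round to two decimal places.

A$904,289.69

Periodic rate r = 0.039/4 per quarter; n is counted in quarters.
Growing ordinary annuity: PV = PMT₁ × [1 − ((1+g)/(1+r))^n] / (r − g) = 19,850 × [1 − ((1+0.0048)/(1+r))^52] / (r − 0.0048) = A$904,289.69.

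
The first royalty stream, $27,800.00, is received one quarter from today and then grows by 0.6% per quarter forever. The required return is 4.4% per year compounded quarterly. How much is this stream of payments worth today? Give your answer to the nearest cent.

$5,560,000.00

Periodic rate r = 0.044/4 per quarter.
Growing perpetuity (Gordon): PV = PMT₁ / (r − g) = 27,800 / (r − 0.006) = $5,560,000.00.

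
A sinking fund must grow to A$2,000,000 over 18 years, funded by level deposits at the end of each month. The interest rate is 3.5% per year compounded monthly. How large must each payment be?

A$6,659.90

Level ordinary annuity; solve FV = PMT × [((1+r)^n − 1)/r] for PMT.
Periodic rate r = 0.035/12 per month; n is counted in months.
With n = 216: PMT = 2,000,000 / ([((1+r)^n − 1)/r]) = A$6,659.90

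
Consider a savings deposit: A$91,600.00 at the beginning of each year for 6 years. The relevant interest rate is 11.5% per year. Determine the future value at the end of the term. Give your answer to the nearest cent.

A$818,438.82

This is an annuity due: 6 deposits of A$91,600.00 at the beginning of each year.
Periodic rate r = 0.115 per year.
FV = PMT × [((1+r)^n − 1)/r] × (1+r) = 91,600 × [(1+r)^6 − 1] / r × (1+r) = A$818,438.82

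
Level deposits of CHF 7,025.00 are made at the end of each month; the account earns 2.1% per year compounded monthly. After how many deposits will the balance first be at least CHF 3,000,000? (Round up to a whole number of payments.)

320 payments

Periodic rate r = 0.021/12 per month; n is counted in months.
Ordinary annuity FV: 3,000,000 = 7,025 × [((1+r)^n − 1)/r].
(1+r)^n = 1 + 3,000,000 × r / 7,025, so n = ln(1 + 3,000,000·r/7,025) / ln(1+r) = 319.19.
Round up to a whole number of payments: n = 320.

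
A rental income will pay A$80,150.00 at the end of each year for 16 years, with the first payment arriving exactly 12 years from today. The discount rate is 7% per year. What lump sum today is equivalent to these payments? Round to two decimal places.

Ordinary annuity of 16 payments, first payment at period 12.
Periodic rate r = 0.07 per year.
The ordinary-annuity PV formula values the stream one period before the first payment (period 11); discount that back 11 periods:
PV₀ = 80,150 × [1 − (1+r)^−16] / r × (1+r)^−11 = A$359,715.98

A$359,715.98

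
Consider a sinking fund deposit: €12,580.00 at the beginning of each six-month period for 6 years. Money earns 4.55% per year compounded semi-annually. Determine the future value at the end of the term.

€175,255.72

This is an annuity due: 12 deposits of €12,580.00 at the beginning of each six-month period.
Periodic rate r = 0.0455/2 per half-year; n is counted in half-years.
FV = PMT × [((1+r)^n − 1)/r] × (1+r) = 12,580 × [(1+r)^12 − 1] / r × (1+r) = €175,255.72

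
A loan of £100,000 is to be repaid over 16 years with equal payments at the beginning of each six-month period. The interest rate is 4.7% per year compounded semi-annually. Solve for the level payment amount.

£4,377.94

Level annuity due; solve PV = PMT × [(1 − (1+r)^−n)/r] × (1+r) for PMT.
Periodic rate r = 0.047/2 per half-year; n is counted in half-years.
With n = 32: PMT = 100,000 / ([(1 − (1+r)^−n)/r] × (1+r)) = £4,377.94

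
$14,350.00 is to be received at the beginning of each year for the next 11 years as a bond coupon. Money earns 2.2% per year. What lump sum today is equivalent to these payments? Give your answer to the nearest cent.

$141,911.61

This is an annuity due: 11 payments of $14,350.00 at the beginning of each year.
Periodic rate r = 0.022 per year.
PV = PMT × [(1 − (1+r)^−n)/r] × (1+r) = 14,350 × [1 − (1+r)^−11] / r × (1+r) = $141,911.61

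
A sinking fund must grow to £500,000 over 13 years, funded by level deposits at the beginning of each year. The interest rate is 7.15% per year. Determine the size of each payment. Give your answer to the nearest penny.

£22,944.54

Level annuity due; solve FV = PMT × [((1+r)^n − 1)/r] × (1+r) for PMT.
Periodic rate r = 0.0715 per year.
With n = 13: PMT = 500,000 / ([((1+r)^n − 1)/r] × (1+r)) = £22,944.54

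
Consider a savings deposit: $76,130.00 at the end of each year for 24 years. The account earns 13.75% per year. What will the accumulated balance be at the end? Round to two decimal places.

This is an ordinary annuity: 24 deposits of $76,130.00 at the end of each year.
Periodic rate r = 0.1375 per year.
FV = PMT × [((1+r)^n − 1)/r] = 76,130 × [(1+r)^24 − 1] / r = $11,638,661.50

$11,638,661.50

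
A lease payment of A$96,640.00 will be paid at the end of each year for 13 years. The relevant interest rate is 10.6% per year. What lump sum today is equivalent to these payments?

This is an ordinary annuity: 13 payments of A$96,640.00 at the end of each year.
Periodic rate r = 0.106 per year.
PV = PMT × [(1 − (1+r)^−n)/r] = 96,640 × [1 − (1+r)^−13] / r = A$665,641.86

A$665,641.86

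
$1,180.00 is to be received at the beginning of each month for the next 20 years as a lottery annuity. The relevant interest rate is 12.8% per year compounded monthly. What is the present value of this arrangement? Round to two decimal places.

This is an annuity due: 240 payments of $1,180.00 at the beginning of each month.
Periodic rate r = 0.128/12 per month; n is counted in months.
PV = PMT × [(1 − (1+r)^−n)/r] × (1+r) = 1,180 × [1 − (1+r)^−240] / r × (1+r) = $103,043.97

$103,043.97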